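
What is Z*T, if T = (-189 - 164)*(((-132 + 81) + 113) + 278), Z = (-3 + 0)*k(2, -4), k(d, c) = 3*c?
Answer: -4320720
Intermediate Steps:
Z = 36 (Z = (-3 + 0)*(3*(-4)) = -3*(-12) = 36)
T = -120020 (T = -353*((-51 + 113) + 278) = -353*(62 + 278) = -353*340 = -120020)
Z*T = 36*(-120020) = -4320720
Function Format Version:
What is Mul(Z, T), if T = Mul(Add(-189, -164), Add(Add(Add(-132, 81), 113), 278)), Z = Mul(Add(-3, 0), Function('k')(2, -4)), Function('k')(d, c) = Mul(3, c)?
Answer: -4320720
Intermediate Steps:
Z = 36 (Z = Mul(Add(-3, 0), Mul(3, -4)) = Mul(-3, -12) = 36)
T = -120020 (T = Mul(-353, Add(Add(-51, 113), 278)) = Mul(-353, Add(62, 278)) = Mul(-353, 340) = -120020)
Mul(Z, T) = Mul(36, -120020) = -4320720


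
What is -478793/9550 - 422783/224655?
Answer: -22320163813/429091050 ≈ -52.017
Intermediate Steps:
-478793/9550 - 422783/224655 = -22320163813/429091050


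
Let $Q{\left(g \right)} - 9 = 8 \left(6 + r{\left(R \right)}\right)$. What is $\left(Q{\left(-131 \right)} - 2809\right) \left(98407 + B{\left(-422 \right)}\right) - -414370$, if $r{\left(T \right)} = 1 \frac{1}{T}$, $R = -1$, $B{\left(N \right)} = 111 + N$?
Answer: $-270330590$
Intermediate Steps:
$r{\left(T \right)} = \frac{1}{T}$
$Q{\left(g \right)} = 49$ ($Q{\left(g \right)} = 9 + 8 \left(6 + \frac{1}{-1}\right) = 9 + 8 \left(6 - 1\right) = 9 + 8 \cdot 5 = 9 + 40 = 49$)
$\left(Q{\left(-131 \right)} - 2809\right) \left(98407 + B{\left(-422 \right)}\right) - -414370 = \left(49 - 2809\right) \left(98407 + \left(111 - 422\right)\right) - -414370 = - 2760 \left(98407 - 311\right) + 414370 = \left(-2760\right) 98096 + 414370 = -270744960 + 414370 = -270330590$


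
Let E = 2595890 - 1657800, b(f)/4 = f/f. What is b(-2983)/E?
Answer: 2/469045 ≈ 4.2640e-6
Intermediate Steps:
b(f) = 4 (b(f) = 4*(f/f) = 4*1 = 4)
E = 938090
b(-2983)/E = 4/938090 = 4*(1/938090) = 2/469045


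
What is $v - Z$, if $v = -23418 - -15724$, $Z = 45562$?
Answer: $-53256$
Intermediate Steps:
$v = -7694$ ($v = -23418 + 15724 = -7694$)
$v - Z = -7694 - 45562 = -53256$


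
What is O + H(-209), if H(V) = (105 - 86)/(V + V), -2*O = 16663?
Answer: -91647/11 ≈ -8331.5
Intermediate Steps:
O = -16663/2 (O = -½*16663 = -16663/2 ≈ -8331.5)
H(V) = 19/(2*V) (H(V) = 19/((2*V)) = 19*(1/(2*V)) = 19/(2*V))
O + H(-209) = -16663/2 + (19/2)/(-209) = -16663/2 + (19/2)*(-1/209) = -16663/2 - 1/22 = -91647/11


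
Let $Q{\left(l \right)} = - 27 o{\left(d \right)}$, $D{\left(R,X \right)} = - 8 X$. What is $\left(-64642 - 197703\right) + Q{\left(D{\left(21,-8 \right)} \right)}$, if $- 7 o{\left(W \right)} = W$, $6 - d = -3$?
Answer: $- \frac{1836172}{7} \approx -2.6231 \cdot 10^{5}$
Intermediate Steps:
$d = 9$ ($d = 6 - -3 = 6 + 3 = 9$)
$o{\left(W \right)} = - \frac{W}{7}$
$Q{\left(l \right)} = \frac{243}{7}$ ($Q{\left(l \right)} = - 27 \left(\left(- \frac{1}{7}\right) 9\right) = \left(-27\right) \left(- \frac{9}{7}\right) = \frac{243}{7}$)
$\left(-64642 - 197703\right) + Q{\left(D{\left(21,-8 \right)} \right)} = \left(-64642 - 197703\right) + \frac{243}{7} = -262345 + \frac{243}{7} = - \frac{1836172}{7}$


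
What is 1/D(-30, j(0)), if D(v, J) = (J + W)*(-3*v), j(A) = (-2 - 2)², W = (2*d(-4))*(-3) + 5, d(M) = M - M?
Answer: 1/1890 ≈ 0.00052910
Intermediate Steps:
d(M) = 0
W = 5 (W = (2*0)*(-3) + 5 = 0*(-3) + 5 = 0 + 5 = 5)
j(A) = 16 (j(A) = (-4)² = 16)
D(v, J) = -3*v*(5 + J) (D(v, J) = (J + 5)*(-3*v) = (5 + J)*(-3*v) = -3*v*(5 + J))
1/D(-30, j(0)) = 1/(-3*(-30)*(5 + 16)) = 1/(-3*(-30)*21) = 1/1890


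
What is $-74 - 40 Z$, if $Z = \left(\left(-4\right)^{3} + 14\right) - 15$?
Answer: $2526$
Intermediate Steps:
$Z = -65$ ($Z = \left(-64 + 14\right) - 15 = -50 - 15 = -65$)
$-74 - 40 Z = -74 - -2600 = -74 + 2600 = 2526$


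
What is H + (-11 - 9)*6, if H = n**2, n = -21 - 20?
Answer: 1561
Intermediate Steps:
n = -41
H = 1681 (H = (-41)**2 = 1681)
H + (-11 - 9)*6 = 1681 + (-11 - 9)*6 = 1681 - 20*6 = 1681 - 120 = 1561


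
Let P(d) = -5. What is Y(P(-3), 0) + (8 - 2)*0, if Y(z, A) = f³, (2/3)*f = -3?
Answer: -729/8 ≈ -91.125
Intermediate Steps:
f = -9/2 (f = (3/2)*(-3) = -9/2 ≈ -4.5000)
Y(z, A) = -729/8 (Y(z, A) = (-9/2)³ = -729/8)
Y(P(-3), 0) + (8 - 2)*0 = -729/8 + (8 - 2)*0 = -729/8 + 6*0 = -729/8 + 0 = -729/8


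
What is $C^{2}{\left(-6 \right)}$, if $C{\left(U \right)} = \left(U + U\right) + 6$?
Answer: $36$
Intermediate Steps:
$C{\left(U \right)} = 6 + 2 U$ ($C{\left(U \right)} = 2 U + 6 = 6 + 2 U$)
$C^{2}{\left(-6 \right)} = \left(6 + 2 \left(-6\right)\right)^{2} = \left(6 - 12\right)^{2} = \left(-6\right)^{2} = 36$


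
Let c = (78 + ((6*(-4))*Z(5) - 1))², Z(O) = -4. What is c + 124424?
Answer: 154353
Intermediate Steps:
c = 29929 (c = (78 + ((6*(-4))*(-4) - 1))² = (78 + (-24*(-4) - 1))² = (78 + (96 - 1))² = (78 + 95)² = 173² = 29929)
c + 124424 = 29929 + 124424 = 154353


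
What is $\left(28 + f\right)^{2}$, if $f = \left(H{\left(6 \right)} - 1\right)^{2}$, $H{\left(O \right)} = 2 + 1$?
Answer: $1024$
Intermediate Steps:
$H{\left(O \right)} = 3$
$f = 4$ ($f = \left(3 - 1\right)^{2} = 2^{2} = 4$)
$\left(28 + f\right)^{2} = \left(28 + 4\right)^{2} = 32^{2} = 1024$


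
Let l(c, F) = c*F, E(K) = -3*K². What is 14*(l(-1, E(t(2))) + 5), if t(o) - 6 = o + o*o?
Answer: 6118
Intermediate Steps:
t(o) = 6 + o + o² (t(o) = 6 + (o + o*o) = 6 + (o + o²) = 6 + o + o²)
l(c, F) = F*c
14*(l(-1, E(t(2))) + 5) = 14*(-3*(6 + 2 + 2²)²*(-1) + 5) = 14*(-3*(6 + 2 + 4)²*(-1) + 5) = 14*(-3*12²*(-1) + 5) = 14*(-3*144*(-1) + 5) = 14*(-432*(-1) + 5) = 14*(432 + 5) = 14*437 = 6118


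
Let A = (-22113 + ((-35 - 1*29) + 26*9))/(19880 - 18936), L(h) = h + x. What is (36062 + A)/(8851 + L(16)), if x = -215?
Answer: 11340195/2722496 ≈ 4.1654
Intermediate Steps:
L(h) = -215 + h (L(h) = h - 215 = -215 + h)
A = -21943/944 (A = (-22113 + ((-35 - 29) + 234))/944 = (-22113 + (-64 + 234))*(1/944) = (-22113 + 170)*(1/944) = -21943*1/944 = -21943/944 ≈ -23.245)
(36062 + A)/(8851 + L(16)) = (36062 - 21943/944)/(8851 + (-215 + 16)) = 34020585/(944*(8851 - 199)) = (34020585/944)/8652 = (34020585/944)*(1/8652) = 11340195/2722496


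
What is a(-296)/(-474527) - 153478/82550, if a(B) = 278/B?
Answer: -414567225063/222980237300 ≈ -1.8592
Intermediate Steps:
a(-296)/(-474527) - 153478/82550 = (278/(-296))/(-474527) - 153478/82550 = (278*(-1/296))*(-1/474527) - 153478*1/82550 = -139/148*(-1/474527) - 5903/3175 = 139/70229996 - 5903/3175 = -414567225063/222980237300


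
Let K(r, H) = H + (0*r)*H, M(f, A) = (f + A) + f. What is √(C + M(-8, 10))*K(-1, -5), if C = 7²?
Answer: -5*√43 ≈ -32.787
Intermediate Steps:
M(f, A) = A + 2*f (M(f, A) = (A + f) + f = A + 2*f)
C = 49
K(r, H) = H (K(r, H) = H + 0*H = H + 0 = H)
√(C + M(-8, 10))*K(-1, -5) = √(49 + (10 + 2*(-8)))*(-5) = √(49 + (10 - 16))*(-5) = √(49 - 6)*(-5) = √43*(-5) = -5*√43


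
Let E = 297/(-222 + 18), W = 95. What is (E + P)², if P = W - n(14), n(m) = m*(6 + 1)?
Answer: 91809/4624 ≈ 19.855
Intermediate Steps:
n(m) = 7*m (n(m) = m*7 = 7*m)
P = -3 (P = 95 - 7*14 = 95 - 1*98 = 95 - 98 = -3)
E = -99/68 (E = 297/(-204) = 297*(-1/204) = -99/68 ≈ -1.4559)
(E + P)² = (-99/68 - 3)² = (-303/68)² = 91809/4624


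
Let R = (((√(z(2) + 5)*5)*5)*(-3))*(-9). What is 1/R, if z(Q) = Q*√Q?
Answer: 1/(675*√(5 + 2*√2)) ≈ 0.00052949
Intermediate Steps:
z(Q) = Q^(3/2)
R = 675*√(5 + 2*√2) (R = (((√(2^(3/2) + 5)*5)*5)*(-3))*(-9) = (((√(2*√2 + 5)*5)*5)*(-3))*(-9) = (((√(5 + 2*√2)*5)*5)*(-3))*(-9) = (((5*√(5 + 2*√2))*5)*(-3))*(-9) = ((25*√(5 + 2*√2))*(-3))*(-9) = -75*√(5 + 2*√2)*(-9) = 675*√(5 + 2*√2) ≈ 1888.6)
1/R = 1/(675*√(5 + 2*√2))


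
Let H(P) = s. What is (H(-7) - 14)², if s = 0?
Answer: 196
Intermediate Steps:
H(P) = 0
(H(-7) - 14)² = (0 - 14)² = (-14)² = 196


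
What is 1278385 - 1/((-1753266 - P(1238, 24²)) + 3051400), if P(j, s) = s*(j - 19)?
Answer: 761904676149/595990 ≈ 1.2784e+6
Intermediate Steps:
P(j, s) = s*(-19 + j)
1278385 - 1/((-1753266 - P(1238, 24²)) + 3051400) = 1278385 - 1/((-1753266 - 24²*(-19 + 1238)) + 3051400) = 1278385 - 1/((-1753266 - 576*1219) + 3051400) = 1278385 - 1/((-1753266 - 1*702144) + 3051400) = 1278385 - 1/((-1753266 - 702144) + 3051400) = 1278385 - 1/(-2455410 + 3051400) = 1278385 - 1/595990 = 761904676149/595990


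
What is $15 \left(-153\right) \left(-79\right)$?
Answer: $181305$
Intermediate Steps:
$15 \left(-153\right) \left(-79\right) = \left(-2295\right) \left(-79\right) = 181305$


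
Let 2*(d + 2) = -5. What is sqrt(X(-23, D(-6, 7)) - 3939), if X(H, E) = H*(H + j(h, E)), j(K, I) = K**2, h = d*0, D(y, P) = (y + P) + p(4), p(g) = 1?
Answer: I*sqrt(3410) ≈ 58.395*I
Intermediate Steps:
d = -9/2 (d = -2 + (1/2)*(-5) = -2 - 5/2 = -9/2 ≈ -4.5000)
D(y, P) = 1 + P + y (D(y, P) = (y + P) + 1 = (P + y) + 1 = 1 + P + y)
h = 0 (h = -9/2*0 = 0)
X(H, E) = H**2 (X(H, E) = H*(H + 0**2) = H*(H + 0) = H*H = H**2)
sqrt(X(-23, D(-6, 7)) - 3939) = sqrt((-23)**2 - 3939) = sqrt(529 - 3939) = sqrt(-3410) = I*sqrt(3410)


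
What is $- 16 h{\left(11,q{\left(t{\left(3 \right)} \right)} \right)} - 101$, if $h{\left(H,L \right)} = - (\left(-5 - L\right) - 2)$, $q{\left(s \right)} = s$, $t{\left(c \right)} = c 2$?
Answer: $-309$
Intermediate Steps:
$t{\left(c \right)} = 2 c$
$h{\left(H,L \right)} = 7 + L$ ($h{\left(H,L \right)} = - (-7 - L) = 7 + L$)
$- 16 h{\left(11,q{\left(t{\left(3 \right)} \right)} \right)} - 101 = - 16 \left(7 + 2 \cdot 3\right) - 101 = - 16 \left(7 + 6\right) - 101 = \left(-16\right) 13 - 101 = -208 - 101 = -309$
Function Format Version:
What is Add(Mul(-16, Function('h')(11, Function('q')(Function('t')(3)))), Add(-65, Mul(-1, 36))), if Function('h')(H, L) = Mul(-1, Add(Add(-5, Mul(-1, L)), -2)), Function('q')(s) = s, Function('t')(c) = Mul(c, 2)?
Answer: -309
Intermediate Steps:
Function('t')(c) = Mul(2, c)
Function('h')(H, L) = Add(7, L) (Function('h')(H, L) = Mul(-1, Add(-7, Mul(-1, L))) = Add(7, L))
Add(Mul(-16, Function('h')(11, Function('q')(Function('t')(3)))), Add(-65, Mul(-1, 36))) = Add(Mul(-16, Add(7, Mul(2, 3))), Add(-65, Mul(-1, 36))) = Add(Mul(-16, Add(7, 6)), Add(-65, -36)) = Add(Mul(-16, 13), -101) = Add(-208, -101) = -309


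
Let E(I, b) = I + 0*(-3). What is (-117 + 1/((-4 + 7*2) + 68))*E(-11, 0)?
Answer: 100375/78 ≈ 1286.9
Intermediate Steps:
E(I, b) = I (E(I, b) = I + 0 = I)
(-117 + 1/((-4 + 7*2) + 68))*E(-11, 0) = (-117 + 1/((-4 + 7*2) + 68))*(-11) = (-117 + 1/((-4 + 14) + 68))*(-11) = (-117 + 1/(10 + 68))*(-11) = (-117 + 1/78)*(-11) = -9125/78*(-11) = 100375/78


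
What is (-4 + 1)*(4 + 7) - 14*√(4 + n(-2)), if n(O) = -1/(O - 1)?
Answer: -33 - 14*√39/3 ≈ -62.143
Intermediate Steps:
n(O) = -1/(-1 + O)
(-4 + 1)*(4 + 7) - 14*√(4 + n(-2)) = (-4 + 1)*(4 + 7) - 14*√(4 - 1/(-1 - 2)) = -3*11 - 14*√(4 - 1/(-3)) = -33 - 14*√(4 - 1*(-⅓)) = -33 - 14*√(4 + ⅓) = -33 - 14*√39/3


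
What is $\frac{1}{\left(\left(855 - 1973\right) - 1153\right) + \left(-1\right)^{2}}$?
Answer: $- \frac{1}{2270} \approx -0.00044053$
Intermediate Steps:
$\frac{1}{\left(\left(855 - 1973\right) - 1153\right) + \left(-1\right)^{2}} = \frac{1}{\left(-1118 - 1153\right) + 1} = \frac{1}{-2271 + 1} = \frac{1}{-2270} = - \frac{1}{2270}$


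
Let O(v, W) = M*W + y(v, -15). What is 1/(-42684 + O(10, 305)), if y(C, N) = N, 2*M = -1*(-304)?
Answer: 1/3661 ≈ 0.00027315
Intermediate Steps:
M = 152 (M = (-1*(-304))/2 = (1/2)*304 = 152)
O(v, W) = -15 + 152*W (O(v, W) = 152*W - 15 = -15 + 152*W)
1/(-42684 + O(10, 305)) = 1/(-42684 + (-15 + 152*305)) = 1/(-42684 + (-15 + 46360)) = 1/(-42684 + 46345) = 1/3661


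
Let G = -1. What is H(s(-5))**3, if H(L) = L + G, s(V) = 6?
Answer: 125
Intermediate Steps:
H(L) = -1 + L (H(L) = L - 1 = -1 + L)
H(s(-5))**3 = (-1 + 6)**3 = 5**3 = 125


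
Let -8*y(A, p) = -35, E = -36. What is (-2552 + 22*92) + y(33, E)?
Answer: -4189/8 ≈ -523.63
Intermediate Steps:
y(A, p) = 35/8 (y(A, p) = -⅛*(-35) = 35/8)
(-2552 + 22*92) + y(33, E) = (-2552 + 22*92) + 35/8 = (-2552 + 2024) + 35/8 = -528 + 35/8 = -4189/8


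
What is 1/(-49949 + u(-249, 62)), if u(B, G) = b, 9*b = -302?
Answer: -9/449843 ≈ -2.0007e-5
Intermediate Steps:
b = -302/9 (b = (⅑)*(-302) = -302/9 ≈ -33.556)
u(B, G) = -302/9
1/(-49949 + u(-249, 62)) = 1/(-49949 - 302/9) = 1/(-449843/9) = -9/449843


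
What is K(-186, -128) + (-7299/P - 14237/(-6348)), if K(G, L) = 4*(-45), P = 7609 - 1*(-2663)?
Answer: -42164093/236256 ≈ -178.47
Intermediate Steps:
P = 10272 (P = 7609 + 2663 = 10272)
K(G, L) = -180
K(-186, -128) + (-7299/P - 14237/(-6348)) = -180 + (-7299/10272 - 14237/(-6348)) = -180 + (-7299*1/10272 - 14237*(-1/6348)) = -180 + (-2433/3424 + 619/276) = -180 + 361987/236256 = -42164093/236256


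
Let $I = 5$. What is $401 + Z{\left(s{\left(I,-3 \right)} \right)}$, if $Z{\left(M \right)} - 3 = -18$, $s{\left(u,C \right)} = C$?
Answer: $386$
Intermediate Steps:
$Z{\left(M \right)} = -15$ ($Z{\left(M \right)} = 3 - 18 = -15$)
$401 + Z{\left(s{\left(I,-3 \right)} \right)} = 401 - 15 = 386$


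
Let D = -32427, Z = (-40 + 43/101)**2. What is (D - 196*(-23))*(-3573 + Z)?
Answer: 571562346716/10201 ≈ 5.6030e+7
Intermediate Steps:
Z = 15976009/10201 (Z = (-40 + 43*(1/101))**2 = (-40 + 43/101)**2 = (-3997/101)**2 = 15976009/10201 ≈ 1566.1)
(D - 196*(-23))*(-3573 + Z) = (-32427 - 196*(-23))*(-3573 + 15976009/10201) = (-32427 + 4508)*(-20472164/10201) = -27919*(-20472164/10201) = 571562346716/10201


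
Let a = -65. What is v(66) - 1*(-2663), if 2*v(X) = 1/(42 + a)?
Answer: 122497/46 ≈ 2663.0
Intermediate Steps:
v(X) = -1/46 (v(X) = 1/(2*(42 - 65)) = (1/2)/(-23) = (1/2)*(-1/23) = -1/46)
v(66) - 1*(-2663) = -1/46 - 1*(-2663) = -1/46 + 2663 = 122497/46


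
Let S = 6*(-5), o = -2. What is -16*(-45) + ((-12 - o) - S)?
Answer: 740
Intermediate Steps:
S = -30
-16*(-45) + ((-12 - o) - S) = -16*(-45) + ((-12 - 1*(-2)) - 1*(-30)) = 720 + ((-12 + 2) + 30) = 720 + (-10 + 30) = 720 + 20 = 740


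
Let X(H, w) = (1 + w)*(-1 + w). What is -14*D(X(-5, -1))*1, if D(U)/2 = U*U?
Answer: 0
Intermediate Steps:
D(U) = 2*U² (D(U) = 2*(U*U) = 2*U²)
-14*D(X(-5, -1))*1 = -28*(-1 + (-1)²)²*1 = -28*(-1 + 1)²*1 = -28*0²*1 = -28*0*1 = -14*0*1 = 0*1 = 0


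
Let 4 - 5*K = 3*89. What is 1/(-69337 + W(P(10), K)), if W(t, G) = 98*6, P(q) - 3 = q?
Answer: -1/68749 ≈ -1.4546e-5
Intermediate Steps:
P(q) = 3 + q
K = -263/5 (K = ⅘ - 3*89/5 = ⅘ - ⅕*267 = ⅘ - 267/5 = -263/5 ≈ -52.600)
W(t, G) = 588
1/(-69337 + W(P(10), K)) = 1/(-69337 + 588) = 1/(-68749) = -1/68749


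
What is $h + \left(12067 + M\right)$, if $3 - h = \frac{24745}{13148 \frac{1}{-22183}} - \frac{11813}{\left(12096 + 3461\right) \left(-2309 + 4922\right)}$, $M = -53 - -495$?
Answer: $\frac{29001086188382275}{534471998268} \approx 54261.0$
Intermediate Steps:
$M = 442$ ($M = -53 + 495 = 442$)
$h = \frac{22315375962047863}{534471998268}$ ($h = 3 - \left(\frac{24745}{13148 \frac{1}{-22183}} - \frac{11813}{\left(12096 + 3461\right) \left(-2309 + 4922\right)}\right) = 3 - \left(\frac{24745}{13148 \left(- \frac{1}{22183}\right)} - \frac{11813}{15557 \cdot 2613}\right) = 3 - \left(\frac{24745}{- \frac{13148}{22183}} - \frac{11813}{40650441}\right) = 3 - \left(24745 \left(- \frac{22183}{13148}\right) - \frac{11813}{40650441}\right) = 3 - \left(- \frac{548918335}{13148} - \frac{11813}{40650441}\right) = 3 - - \frac{22313772546053059}{534471998268} = 3 + \frac{22313772546053059}{534471998268} = \frac{22315375962047863}{534471998268} \approx 41752.0$)
$h + \left(12067 + M\right) = \frac{22315375962047863}{534471998268} + \left(12067 + 442\right) = \frac{22315375962047863}{534471998268} + 12509 = \frac{29001086188382275}{534471998268}$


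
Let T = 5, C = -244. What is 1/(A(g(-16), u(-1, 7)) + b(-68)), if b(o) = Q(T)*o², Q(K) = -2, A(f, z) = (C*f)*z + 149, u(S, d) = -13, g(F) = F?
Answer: -1/59851 ≈ -1.6708e-5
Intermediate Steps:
A(f, z) = 149 - 244*f*z (A(f, z) = (-244*f)*z + 149 = -244*f*z + 149 = 149 - 244*f*z)
b(o) = -2*o²
1/(A(g(-16), u(-1, 7)) + b(-68)) = 1/((149 - 244*(-16)*(-13)) - 2*(-68)²) = 1/((149 - 50752) - 2*4624) = 1/(-50603 - 9248) = 1/(-59851) = -1/59851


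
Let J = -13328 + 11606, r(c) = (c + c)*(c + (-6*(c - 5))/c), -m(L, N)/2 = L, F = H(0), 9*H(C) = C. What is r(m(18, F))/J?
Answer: -514/287 ≈ -1.7909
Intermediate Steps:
H(C) = C/9
F = 0 (F = (⅑)*0 = 0)
m(L, N) = -2*L
r(c) = 2*c*(c + (30 - 6*c)/c) (r(c) = (2*c)*(c + (-6*(-5 + c))/c) = (2*c)*(c + (30 - 6*c)/c) = 2*c*(c + (30 - 6*c)/c))
J = -1722
r(m(18, F))/J = (60 - (-24)*18 + 2*(-2*18)²)/(-1722) = (60 - 12*(-36) + 2*(-36)²)*(-1/1722) = (60 + 432 + 2*1296)*(-1/1722) = (60 + 432 + 2592)*(-1/1722) = 3084*(-1/1722) = -514/287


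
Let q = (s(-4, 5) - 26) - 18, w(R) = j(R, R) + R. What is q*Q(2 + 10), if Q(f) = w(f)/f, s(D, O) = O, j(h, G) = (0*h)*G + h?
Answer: -78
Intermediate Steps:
j(h, G) = h (j(h, G) = 0*G + h = 0 + h = h)
w(R) = 2*R (w(R) = R + R = 2*R)
Q(f) = 2 (Q(f) = (2*f)/f = 2)
q = -39 (q = (5 - 26) - 18 = -21 - 18 = -39)
q*Q(2 + 10) = -39*2 = -78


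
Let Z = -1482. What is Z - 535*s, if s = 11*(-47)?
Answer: 275113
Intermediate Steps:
s = -517
Z - 535*s = -1482 - 535*(-517) = -1482 + 276595 = 275113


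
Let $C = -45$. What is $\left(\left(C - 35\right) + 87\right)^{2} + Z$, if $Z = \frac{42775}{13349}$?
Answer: $\frac{696876}{13349} \approx 52.204$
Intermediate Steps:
$Z = \frac{42775}{13349}$ ($Z = 42775 \cdot \frac{1}{13349} = \frac{42775}{13349} \approx 3.2044$)
$\left(\left(C - 35\right) + 87\right)^{2} + Z = \left(\left(-45 - 35\right) + 87\right)^{2} + \frac{42775}{13349} = \left(-80 + 87\right)^{2} + \frac{42775}{13349} = 7^{2} + \frac{42775}{13349} = 49 + \frac{42775}{13349} = \frac{696876}{13349}$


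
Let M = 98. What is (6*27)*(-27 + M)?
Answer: 11502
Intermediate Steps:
(6*27)*(-27 + M) = (6*27)*(-27 + 98) = 162*71 = 11502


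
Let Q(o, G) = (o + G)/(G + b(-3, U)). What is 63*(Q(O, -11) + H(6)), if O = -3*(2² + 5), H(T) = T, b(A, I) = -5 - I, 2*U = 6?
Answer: 504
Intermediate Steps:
U = 3 (U = (½)*6 = 3)
O = -27 (O = -3*(4 + 5) = -3*9 = -27)
Q(o, G) = (G + o)/(-8 + G) (Q(o, G) = (o + G)/(G + (-5 - 1*3)) = (G + o)/(G + (-5 - 3)) = (G + o)/(G - 8) = (G + o)/(-8 + G))
63*(Q(O, -11) + H(6)) = 63*((-11 - 27)/(-8 - 11) + 6) = 63*(-38/(-19) + 6) = 63*(-1/19*(-38) + 6) = 63*(2 + 6) = 63*8 = 504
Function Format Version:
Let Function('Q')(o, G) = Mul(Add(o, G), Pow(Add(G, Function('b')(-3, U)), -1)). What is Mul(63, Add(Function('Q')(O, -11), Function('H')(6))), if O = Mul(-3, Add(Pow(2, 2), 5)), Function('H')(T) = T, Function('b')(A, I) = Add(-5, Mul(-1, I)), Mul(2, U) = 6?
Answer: 504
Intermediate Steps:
U = 3 (U = Mul(Rational(1, 2), 6) = 3)
O = -27 (O = Mul(-3, Add(4, 5)) = Mul(-3, 9) = -27)
Function('Q')(o, G) = Mul(Pow(Add(-8, G), -1), Add(G, o)) (Function('Q')(o, G) = Mul(Add(o, G), Pow(Add(G, Add(-5, Mul(-1, 3))), -1)) = Mul(Add(G, o), Pow(Add(G, Add(-5, -3)), -1)) = Mul(Add(G, o), Pow(Add(G, -8), -1)) = Mul(Add(G, o), Pow(Add(-8, G), -1)) = Mul(Pow(Add(-8, G), -1), Add(G, o)))
Mul(63, Add(Function('Q')(O, -11), Function('H')(6))) = Mul(63, Add(Mul(Pow(Add(-8, -11), -1), Add(-11, -27)), 6)) = Mul(63, Add(Mul(Pow(-19, -1), -38), 6)) = Mul(63, Add(Mul(Rational(-1, 19), -38), 6)) = Mul(63, Add(2, 6)) = Mul(63, 8) = 504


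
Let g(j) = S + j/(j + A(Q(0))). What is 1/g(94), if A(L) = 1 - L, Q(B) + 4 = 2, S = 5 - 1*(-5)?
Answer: 97/1064 ≈ 0.091165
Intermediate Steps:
S = 10 (S = 5 + 5 = 10)
Q(B) = -2 (Q(B) = -4 + 2 = -2)
g(j) = 10 + j/(3 + j) (g(j) = 10 + j/(j + (1 - 1*(-2))) = 10 + j/(j + (1 + 2)) = 10 + j/(j + 3) = 10 + j/(3 + j))
1/g(94) = 1/((30 + 11*94)/(3 + 94)) = 1/((30 + 1034)/97) = 1/((1/97)*1064) = 1/(1064/97) = 97/1064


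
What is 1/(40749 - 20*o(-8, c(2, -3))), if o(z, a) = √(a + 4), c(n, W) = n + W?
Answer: 13583/553493267 + 20*√3/1660479801 ≈ 2.4561e-5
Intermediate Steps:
c(n, W) = W + n
o(z, a) = √(4 + a)
1/(40749 - 20*o(-8, c(2, -3))) = 1/(40749 - 20*√(4 + (-3 + 2))) = 1/(40749 - 20*√(4 - 1)) = 1/(40749 - 20*√3)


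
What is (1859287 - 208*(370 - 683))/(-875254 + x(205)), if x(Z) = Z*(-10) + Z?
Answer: -1924391/877099 ≈ -2.1940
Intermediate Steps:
x(Z) = -9*Z (x(Z) = -10*Z + Z = -9*Z)
(1859287 - 208*(370 - 683))/(-875254 + x(205)) = (1859287 - 208*(370 - 683))/(-875254 - 9*205) = (1859287 - 208*(-313))/(-875254 - 1845) = (1859287 + 65104)/(-877099) = 1924391*(-1/877099) = -1924391/877099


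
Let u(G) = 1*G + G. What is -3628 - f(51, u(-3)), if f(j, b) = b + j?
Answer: -3673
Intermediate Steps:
u(G) = 2*G (u(G) = G + G = 2*G)
-3628 - f(51, u(-3)) = -3628 - (2*(-3) + 51) = -3628 - (-6 + 51) = -3628 - 1*45 = -3628 - 45 = -3673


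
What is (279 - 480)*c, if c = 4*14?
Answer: -11256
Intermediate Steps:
c = 56
(279 - 480)*c = (279 - 480)*56 = -201*56 = -11256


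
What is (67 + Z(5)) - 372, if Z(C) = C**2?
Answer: -280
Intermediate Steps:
(67 + Z(5)) - 372 = (67 + 5**2) - 372 = (67 + 25) - 372 = 92 - 372 = -280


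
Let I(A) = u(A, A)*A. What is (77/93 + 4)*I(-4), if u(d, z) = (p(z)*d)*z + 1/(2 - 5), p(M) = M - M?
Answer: 1796/279 ≈ 6.4373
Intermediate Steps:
p(M) = 0
u(d, z) = -⅓ (u(d, z) = (0*d)*z + 1/(2 - 5) = 0*z + 1/(-3) = 0 - ⅓ = -⅓)
I(A) = -A/3
(77/93 + 4)*I(-4) = (77/93 + 4)*(-⅓*(-4)) = (77*(1/93) + 4)*(4/3) = (77/93 + 4)*(4/3) = (449/93)*(4/3) = 1796/279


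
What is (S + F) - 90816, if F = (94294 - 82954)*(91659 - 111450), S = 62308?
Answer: -224458448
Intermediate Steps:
F = -224429940 (F = 11340*(-19791) = -224429940)
(S + F) - 90816 = (62308 - 224429940) - 90816 = -224367632 - 90816 = -224458448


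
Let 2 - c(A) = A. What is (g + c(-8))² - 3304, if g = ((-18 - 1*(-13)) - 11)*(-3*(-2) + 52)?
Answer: 839420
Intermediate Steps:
c(A) = 2 - A
g = -928 (g = ((-18 + 13) - 11)*(6 + 52) = (-5 - 11)*58 = -16*58 = -928)
(g + c(-8))² - 3304 = (-928 + (2 - 1*(-8)))² - 3304 = (-928 + (2 + 8))² - 3304 = (-928 + 10)² - 3304 = (-918)² - 3304 = 842724 - 3304 = 839420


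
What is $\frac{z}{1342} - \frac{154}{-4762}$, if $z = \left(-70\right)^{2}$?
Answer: $\frac{5885117}{1597651} \approx 3.6836$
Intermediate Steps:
$z = 4900$
$\frac{z}{1342} - \frac{154}{-4762} = \frac{4900}{1342} - \frac{154}{-4762} = 4900 \cdot \frac{1}{1342} - - \frac{77}{2381} = \frac{2450}{671} + \frac{77}{2381} = \frac{5885117}{1597651}$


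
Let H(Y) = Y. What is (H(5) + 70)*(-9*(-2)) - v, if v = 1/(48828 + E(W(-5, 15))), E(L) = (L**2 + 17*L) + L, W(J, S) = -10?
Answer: 65809799/48748 ≈ 1350.0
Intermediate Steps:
E(L) = L**2 + 18*L
v = 1/48748 (v = 1/(48828 - 10*(18 - 10)) = 1/(48828 - 10*8) = 1/(48828 - 80) = 1/48748 ≈ 2.0514e-5)
(H(5) + 70)*(-9*(-2)) - v = (5 + 70)*(-9*(-2)) - 1*1/48748 = 75*18 - 1/48748 = 1350 - 1/48748 = 65809799/48748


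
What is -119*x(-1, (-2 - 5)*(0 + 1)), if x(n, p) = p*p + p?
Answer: -4998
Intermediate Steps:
x(n, p) = p + p² (x(n, p) = p² + p = p + p²)
-119*x(-1, (-2 - 5)*(0 + 1)) = -119*(-2 - 5)*(0 + 1)*(1 + (-2 - 5)*(0 + 1)) = -119*(-7*1)*(1 - 7*1) = -(-833)*(1 - 7) = -(-833)*(-6) = -119*42 = -4998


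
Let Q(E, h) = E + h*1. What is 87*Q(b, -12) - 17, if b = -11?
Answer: -2018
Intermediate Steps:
Q(E, h) = E + h
87*Q(b, -12) - 17 = 87*(-11 - 12) - 17 = 87*(-23) - 17 = -2001 - 17 = -2018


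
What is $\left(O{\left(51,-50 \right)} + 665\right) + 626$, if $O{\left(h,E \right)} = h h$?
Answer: $3892$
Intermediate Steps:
$O{\left(h,E \right)} = h^{2}$
$\left(O{\left(51,-50 \right)} + 665\right) + 626 = \left(51^{2} + 665\right) + 626 = \left(2601 + 665\right) + 626 = 3266 + 626 = 3892$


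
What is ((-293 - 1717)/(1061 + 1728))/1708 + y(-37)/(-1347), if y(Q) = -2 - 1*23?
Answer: 58191415/3208292682 ≈ 0.018138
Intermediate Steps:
y(Q) = -25 (y(Q) = -2 - 23 = -25)
((-293 - 1717)/(1061 + 1728))/1708 + y(-37)/(-1347) = ((-293 - 1717)/(1061 + 1728))/1708 - 25/(-1347) = -2010/2789*(1/1708) - 25*(-1/1347) = -2010*1/2789*(1/1708) + 25/1347 = -2010/2789*1/1708 + 25/1347 = -1005/2381806 + 25/1347 = 58191415/3208292682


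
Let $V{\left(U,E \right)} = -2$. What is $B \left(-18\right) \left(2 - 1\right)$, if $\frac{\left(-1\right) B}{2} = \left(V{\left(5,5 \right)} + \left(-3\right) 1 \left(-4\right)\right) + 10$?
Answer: $720$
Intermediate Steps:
$B = -40$ ($B = - 2 \left(\left(-2 + \left(-3\right) 1 \left(-4\right)\right) + 10\right) = - 2 \left(\left(-2 - -12\right) + 10\right) = - 2 \left(\left(-2 + 12\right) + 10\right) = - 2 \left(10 + 10\right) = \left(-2\right) 20 = -40$)
$B \left(-18\right) \left(2 - 1\right) = \left(-40\right) \left(-18\right) \left(2 - 1\right) = 720 \left(2 - 1\right) = 720 \cdot 1 = 720$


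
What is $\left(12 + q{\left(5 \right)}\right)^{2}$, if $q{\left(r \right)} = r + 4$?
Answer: $441$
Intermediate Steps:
$q{\left(r \right)} = 4 + r$
$\left(12 + q{\left(5 \right)}\right)^{2} = \left(12 + \left(4 + 5\right)\right)^{2} = \left(12 + 9\right)^{2} = 21^{2} = 441$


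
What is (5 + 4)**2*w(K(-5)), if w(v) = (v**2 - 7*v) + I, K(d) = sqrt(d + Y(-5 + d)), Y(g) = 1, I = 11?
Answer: 567 - 1134*I ≈ 567.0 - 1134.0*I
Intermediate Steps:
K(d) = sqrt(1 + d) (K(d) = sqrt(d + 1) = sqrt(1 + d))
w(v) = 11 + v**2 - 7*v (w(v) = (v**2 - 7*v) + 11 = 11 + v**2 - 7*v)
(5 + 4)**2*w(K(-5)) = (5 + 4)**2*(11 + (sqrt(1 - 5))**2 - 7*sqrt(1 - 5)) = 9**2*(11 + (sqrt(-4))**2 - 14*I) = 81*(11 + (2*I)**2 - 14*I) = 81*(11 - 4 - 14*I) = 81*(7 - 14*I) = 567 - 1134*I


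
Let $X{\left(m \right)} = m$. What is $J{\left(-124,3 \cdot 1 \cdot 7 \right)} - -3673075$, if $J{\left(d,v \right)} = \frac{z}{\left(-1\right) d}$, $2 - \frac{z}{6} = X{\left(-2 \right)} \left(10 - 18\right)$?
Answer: $\frac{113865304}{31} \approx 3.6731 \cdot 10^{6}$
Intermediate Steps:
$z = -84$ ($z = 12 - 6 \left(- 2 \left(10 - 18\right)\right) = 12 - 6 \left(\left(-2\right) \left(-8\right)\right) = 12 - 96 = -84$)
$J{\left(d,v \right)} = \frac{84}{d}$ ($J{\left(d,v \right)} = - \frac{84}{\left(-1\right) d} = - 84 \left(- \frac{1}{d}\right) = \frac{84}{d}$)
$J{\left(-124,3 \cdot 1 \cdot 7 \right)} - -3673075 = \frac{84}{-124} - -3673075 = 84 \left(- \frac{1}{124}\right) + 3673075 = - \frac{21}{31} + 3673075 = \frac{113865304}{31}$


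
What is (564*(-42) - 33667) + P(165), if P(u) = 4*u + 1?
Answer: -56694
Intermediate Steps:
P(u) = 1 + 4*u
(564*(-42) - 33667) + P(165) = (564*(-42) - 33667) + (1 + 4*165) = (-23688 - 33667) + (1 + 660) = -57355 + 661 = -56694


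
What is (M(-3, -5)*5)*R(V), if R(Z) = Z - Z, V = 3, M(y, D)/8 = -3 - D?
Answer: 0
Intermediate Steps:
M(y, D) = -24 - 8*D (M(y, D) = 8*(-3 - D) = -24 - 8*D)
R(Z) = 0
(M(-3, -5)*5)*R(V) = ((-24 - 8*(-5))*5)*0 = ((-24 + 40)*5)*0 = (16*5)*0 = 80*0 = 0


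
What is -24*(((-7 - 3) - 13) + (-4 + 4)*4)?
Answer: 552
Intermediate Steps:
-24*(((-7 - 3) - 13) + (-4 + 4)*4) = -24*((-10 - 13) + 0*4) = -24*(-23 + 0) = -24*(-23) = 552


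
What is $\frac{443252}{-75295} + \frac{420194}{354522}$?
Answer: $- \frac{62752039157}{13346866995} \approx -4.7016$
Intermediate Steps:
$\frac{443252}{-75295} + \frac{420194}{354522} = 443252 \left(- \frac{1}{75295}\right) + 420194 \cdot \frac{1}{354522} = - \frac{443252}{75295} + \frac{210097}{177261} = - \frac{62752039157}{13346866995}$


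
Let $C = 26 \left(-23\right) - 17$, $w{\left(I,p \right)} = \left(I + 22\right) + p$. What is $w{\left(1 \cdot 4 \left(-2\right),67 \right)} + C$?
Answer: $-534$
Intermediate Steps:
$w{\left(I,p \right)} = 22 + I + p$ ($w{\left(I,p \right)} = \left(22 + I\right) + p = 22 + I + p$)
$C = -615$ ($C = -598 - 17 = -615$)
$w{\left(1 \cdot 4 \left(-2\right),67 \right)} + C = \left(22 + 1 \cdot 4 \left(-2\right) + 67\right) - 615 = \left(22 + 4 \left(-2\right) + 67\right) - 615 = \left(22 - 8 + 67\right) - 615 = 81 - 615 = -534$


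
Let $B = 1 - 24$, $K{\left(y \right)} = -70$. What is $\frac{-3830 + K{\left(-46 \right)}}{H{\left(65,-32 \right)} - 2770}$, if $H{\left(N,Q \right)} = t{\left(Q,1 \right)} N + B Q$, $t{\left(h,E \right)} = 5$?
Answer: $\frac{3900}{1709} \approx 2.282$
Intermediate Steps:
$B = -23$ ($B = 1 - 24 = -23$)
$H{\left(N,Q \right)} = - 23 Q + 5 N$ ($H{\left(N,Q \right)} = 5 N - 23 Q = - 23 Q + 5 N$)
$\frac{-3830 + K{\left(-46 \right)}}{H{\left(65,-32 \right)} - 2770} = \frac{-3830 - 70}{\left(\left(-23\right) \left(-32\right) + 5 \cdot 65\right) - 2770} = - \frac{3900}{\left(736 + 325\right) - 2770} = - \frac{3900}{1061 - 2770} = - \frac{3900}{-1709} = \left(-3900\right) \left(- \frac{1}{1709}\right) = \frac{3900}{1709}$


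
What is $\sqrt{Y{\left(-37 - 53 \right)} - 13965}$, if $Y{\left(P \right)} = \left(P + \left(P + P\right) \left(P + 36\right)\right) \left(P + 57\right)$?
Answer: $i \sqrt{331755} \approx 575.98 i$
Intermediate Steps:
$Y{\left(P \right)} = \left(57 + P\right) \left(P + 2 P \left(36 + P\right)\right)$ ($Y{\left(P \right)} = \left(P + 2 P \left(36 + P\right)\right) \left(57 + P\right) = \left(57 + P\right) \left(P + 2 P \left(36 + P\right)\right)$)
$\sqrt{Y{\left(-37 - 53 \right)} - 13965} = \sqrt{\left(-37 - 53\right) \left(4161 + 2 \left(-37 - 53\right)^{2} + 187 \left(-37 - 53\right)\right) - 13965} = \sqrt{- 90 \left(4161 + 2 \left(-90\right)^{2} + 187 \left(-90\right)\right) - 13965} = \sqrt{- 90 \left(4161 + 2 \cdot 8100 - 16830\right) - 13965} = \sqrt{- 90 \left(4161 + 16200 - 16830\right) - 13965} = \sqrt{\left(-90\right) 3531 - 13965} = \sqrt{-317790 - 13965} = \sqrt{-331755} = i \sqrt{331755}$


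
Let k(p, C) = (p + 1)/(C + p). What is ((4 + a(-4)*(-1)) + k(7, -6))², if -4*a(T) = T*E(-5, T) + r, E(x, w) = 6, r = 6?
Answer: 225/4 ≈ 56.250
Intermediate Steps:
k(p, C) = (1 + p)/(C + p)
a(T) = -3/2 - 3*T/2 (a(T) = -(T*6 + 6)/4 = -(6*T + 6)/4 = -(6 + 6*T)/4 = -3/2 - 3*T/2)
((4 + a(-4)*(-1)) + k(7, -6))² = ((4 + (-3/2 - 3/2*(-4))*(-1)) + (1 + 7)/(-6 + 7))² = ((4 + (-3/2 + 6)*(-1)) + 8/1)² = ((4 + (9/2)*(-1)) + 1*8)² = ((4 - 9/2) + 8)² = (-½ + 8)² = (15/2)² = 225/4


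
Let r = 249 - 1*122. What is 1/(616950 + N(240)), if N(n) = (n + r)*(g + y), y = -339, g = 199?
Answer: 1/565570 ≈ 1.7681e-6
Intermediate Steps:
r = 127 (r = 249 - 122 = 127)
N(n) = -17780 - 140*n (N(n) = (n + 127)*(199 - 339) = (127 + n)*(-140) = -17780 - 140*n)
1/(616950 + N(240)) = 1/(616950 + (-17780 - 140*240)) = 1/(616950 + (-17780 - 33600)) = 1/(616950 - 51380) = 1/565570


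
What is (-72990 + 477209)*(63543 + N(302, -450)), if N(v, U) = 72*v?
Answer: 34474625853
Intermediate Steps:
(-72990 + 477209)*(63543 + N(302, -450)) = (-72990 + 477209)*(63543 + 72*302) = 404219*(63543 + 21744) = 404219*85287 = 34474625853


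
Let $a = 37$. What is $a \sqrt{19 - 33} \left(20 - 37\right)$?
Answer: $- 629 i \sqrt{14} \approx - 2353.5 i$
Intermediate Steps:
$a \sqrt{19 - 33} \left(20 - 37\right) = 37 \sqrt{19 - 33} \left(20 - 37\right) = 37 \sqrt{-14} \left(20 - 37\right) = 37 i \sqrt{14} \left(-17\right) = - 629 i \sqrt{14}$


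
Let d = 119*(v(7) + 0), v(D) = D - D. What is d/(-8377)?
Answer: 0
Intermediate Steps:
v(D) = 0
d = 0 (d = 119*(0 + 0) = 119*0 = 0)
d/(-8377) = 0/(-8377) = 0*(-1/8377) = 0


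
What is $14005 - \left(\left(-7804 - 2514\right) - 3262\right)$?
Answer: $27585$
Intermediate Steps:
$14005 - \left(\left(-7804 - 2514\right) - 3262\right) = 14005 - \left(-10318 - 3262\right) = 14005 - -13580 = 14005 + 13580 = 27585$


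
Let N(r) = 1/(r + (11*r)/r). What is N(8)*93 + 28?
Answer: 625/19 ≈ 32.895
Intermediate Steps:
N(r) = 1/(11 + r) (N(r) = 1/(r + 11) = 1/(11 + r))
N(8)*93 + 28 = 93/(11 + 8) + 28 = 93/19 + 28 = 625/19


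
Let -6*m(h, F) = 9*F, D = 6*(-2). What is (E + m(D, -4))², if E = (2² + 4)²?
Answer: 4900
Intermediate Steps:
D = -12
m(h, F) = -3*F/2
E = 64 (E = (4 + 4)² = 8² = 64)
(E + m(D, -4))² = (64 - 3/2*(-4))² = (64 + 6)² = 70² = 4900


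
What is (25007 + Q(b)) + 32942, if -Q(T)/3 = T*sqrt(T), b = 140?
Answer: 57949 - 840*sqrt(35) ≈ 52980.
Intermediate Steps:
Q(T) = -3*T**(3/2) (Q(T) = -3*T*sqrt(T) = -3*T**(3/2))
(25007 + Q(b)) + 32942 = (25007 - 840*sqrt(35)) + 32942 = 57949 - 840*sqrt(35)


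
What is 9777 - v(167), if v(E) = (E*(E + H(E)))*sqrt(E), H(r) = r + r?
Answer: 9777 - 83667*sqrt(167) ≈ -1.0714e+6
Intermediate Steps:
H(r) = 2*r
v(E) = 3*E**(5/2) (v(E) = (E*(E + 2*E))*sqrt(E) = (E*(3*E))*sqrt(E) = (3*E**2)*sqrt(E) = 3*E**(5/2))
9777 - v(167) = 9777 - 3*167**(5/2) = 9777 - 3*27889*sqrt(167) = 9777 - 83667*sqrt(167)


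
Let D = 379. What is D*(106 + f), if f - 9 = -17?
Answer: 37142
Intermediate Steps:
f = -8 (f = 9 - 17 = -8)
D*(106 + f) = 379*(106 - 8) = 379*98 = 37142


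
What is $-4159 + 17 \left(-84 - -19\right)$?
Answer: $-5264$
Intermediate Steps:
$-4159 + 17 \left(-84 - -19\right) = -4159 + 17 \left(-84 + 19\right) = -4159 + 17 \left(-65\right) = -4159 - 1105 = -5264$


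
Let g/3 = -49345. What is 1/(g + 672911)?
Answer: 1/524876 ≈ 1.9052e-6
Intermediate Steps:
g = -148035 (g = 3*(-49345) = -148035)
1/(g + 672911) = 1/(-148035 + 672911) = 1/524876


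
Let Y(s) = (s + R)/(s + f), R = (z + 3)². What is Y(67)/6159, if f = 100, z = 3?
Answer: 103/1028553 ≈ 0.00010014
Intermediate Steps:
R = 36 (R = (3 + 3)² = 6² = 36)
Y(s) = (36 + s)/(100 + s) (Y(s) = (s + 36)/(s + 100) = (36 + s)/(100 + s))
Y(67)/6159 = ((36 + 67)/(100 + 67))/6159 = (103/167)*(1/6159) = 103/1028553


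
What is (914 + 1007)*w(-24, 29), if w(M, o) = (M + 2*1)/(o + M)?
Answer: -42262/5 ≈ -8452.4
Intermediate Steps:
w(M, o) = (2 + M)/(M + o) (w(M, o) = (M + 2)/(M + o) = (2 + M)/(M + o))
(914 + 1007)*w(-24, 29) = (914 + 1007)*((2 - 24)/(-24 + 29)) = 1921*(-22/5) = -42262/5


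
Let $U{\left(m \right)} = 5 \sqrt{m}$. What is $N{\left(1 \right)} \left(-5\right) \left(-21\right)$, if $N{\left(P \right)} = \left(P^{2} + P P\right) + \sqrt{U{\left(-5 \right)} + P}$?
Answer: $210 + 105 \sqrt{1 + 5 i \sqrt{5}} \approx 469.6 + 237.41 i$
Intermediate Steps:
$N{\left(P \right)} = \sqrt{P + 5 i \sqrt{5}} + 2 P^{2}$ ($N{\left(P \right)} = \left(P^{2} + P P\right) + \sqrt{5 \sqrt{-5} + P} = \left(P^{2} + P^{2}\right) + \sqrt{5 i \sqrt{5} + P} = 2 P^{2} + \sqrt{5 i \sqrt{5} + P} = 2 P^{2} + \sqrt{P + 5 i \sqrt{5}} = \sqrt{P + 5 i \sqrt{5}} + 2 P^{2}$)
$N{\left(1 \right)} \left(-5\right) \left(-21\right) = \left(\sqrt{1 + 5 i \sqrt{5}} + 2 \cdot 1^{2}\right) \left(-5\right) \left(-21\right) = \left(\sqrt{1 + 5 i \sqrt{5}} + 2 \cdot 1\right) \left(-5\right) \left(-21\right) = \left(\sqrt{1 + 5 i \sqrt{5}} + 2\right) \left(-5\right) \left(-21\right) = \left(2 + \sqrt{1 + 5 i \sqrt{5}}\right) \left(-5\right) \left(-21\right) = \left(-10 - 5 \sqrt{1 + 5 i \sqrt{5}}\right) \left(-21\right) = 210 + 105 \sqrt{1 + 5 i \sqrt{5}}$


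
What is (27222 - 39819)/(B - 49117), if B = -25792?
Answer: 12597/74909 ≈ 0.16816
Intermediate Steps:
(27222 - 39819)/(B - 49117) = (27222 - 39819)/(-25792 - 49117) = -12597/(-74909) = -12597*(-1/74909) = 12597/74909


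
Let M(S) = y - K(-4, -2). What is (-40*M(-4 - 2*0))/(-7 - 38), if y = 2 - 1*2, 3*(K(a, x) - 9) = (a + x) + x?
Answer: -152/27 ≈ -5.6296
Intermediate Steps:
K(a, x) = 9 + a/3 + 2*x/3 (K(a, x) = 9 + ((a + x) + x)/3 = 9 + (a + 2*x)/3 = 9 + (a/3 + 2*x/3) = 9 + a/3 + 2*x/3)
y = 0 (y = 2 - 2 = 0)
M(S) = -19/3 (M(S) = 0 - (9 + (1/3)*(-4) + (2/3)*(-2)) = 0 - (9 - 4/3 - 4/3) = 0 - 1*19/3 = 0 - 19/3 = -19/3)
(-40*M(-4 - 2*0))/(-7 - 38) = (-40*(-19/3))/(-7 - 38) = (760/3)/(-45) = (760/3)*(-1/45) = -152/27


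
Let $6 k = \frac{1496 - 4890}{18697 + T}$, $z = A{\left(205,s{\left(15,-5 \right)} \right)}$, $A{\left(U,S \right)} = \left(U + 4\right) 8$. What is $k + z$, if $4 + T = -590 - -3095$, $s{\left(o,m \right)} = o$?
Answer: $\frac{106327471}{63594} \approx 1672.0$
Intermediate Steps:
$T = 2501$ ($T = -4 - -2505 = -4 + \left(-590 + 3095\right) = -4 + 2505 = 2501$)
$A{\left(U,S \right)} = 32 + 8 U$ ($A{\left(U,S \right)} = \left(4 + U\right) 8 = 32 + 8 U$)
$z = 1672$ ($z = 32 + 8 \cdot 205 = 32 + 1640 = 1672$)
$k = - \frac{1697}{63594}$ ($k = \frac{\left(1496 - 4890\right) \frac{1}{18697 + 2501}}{6} = \frac{\left(-3394\right) \frac{1}{21198}}{6} = \frac{1}{6} \left(- \frac{1697}{10599}\right) = - \frac{1697}{63594} \approx -0.026685$)
$k + z = - \frac{1697}{63594} + 1672 = \frac{106327471}{63594}$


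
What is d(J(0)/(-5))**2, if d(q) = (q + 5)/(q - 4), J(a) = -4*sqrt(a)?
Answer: 25/16 ≈ 1.5625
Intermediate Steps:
d(q) = (5 + q)/(-4 + q)
d(J(0)/(-5))**2 = ((5 - 4*sqrt(0)/(-5))/(-4 - 4*sqrt(0)/(-5)))**2 = ((5 - 4*0*(-1/5))/(-4 - 4*0*(-1/5)))**2 = ((5 + 0*(-1/5))/(-4 + 0*(-1/5)))**2 = ((5 + 0)/(-4 + 0))**2 = (5/(-4))**2 = (-1/4*5)**2 = (-5/4)**2 = 25/16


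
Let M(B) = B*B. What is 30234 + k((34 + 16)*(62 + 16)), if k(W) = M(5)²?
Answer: 30859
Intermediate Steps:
M(B) = B²
k(W) = 625 (k(W) = (5²)² = 25² = 625)
30234 + k((34 + 16)*(62 + 16)) = 30234 + 625 = 30859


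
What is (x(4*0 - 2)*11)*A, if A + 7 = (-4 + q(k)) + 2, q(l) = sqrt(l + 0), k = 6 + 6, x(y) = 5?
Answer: -495 + 110*sqrt(3) ≈ -304.47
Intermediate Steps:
k = 12
q(l) = sqrt(l)
A = -9 + 2*sqrt(3) (A = -7 + ((-4 + sqrt(12)) + 2) = -7 + ((-4 + 2*sqrt(3)) + 2) = -7 + (-2 + 2*sqrt(3)) = -9 + 2*sqrt(3) ≈ -5.5359)
(x(4*0 - 2)*11)*A = (5*11)*(-9 + 2*sqrt(3)) = 55*(-9 + 2*sqrt(3)) = -495 + 110*sqrt(3)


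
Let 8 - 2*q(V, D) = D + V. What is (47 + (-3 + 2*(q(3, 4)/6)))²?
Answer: 70225/36 ≈ 1950.7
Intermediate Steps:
q(V, D) = 4 - D/2 - V/2 (q(V, D) = 4 - (D + V)/2 = 4 + (-D/2 - V/2) = 4 - D/2 - V/2)
(47 + (-3 + 2*(q(3, 4)/6)))² = (47 + (-3 + 2*((4 - ½*4 - ½*3)/6)))² = (47 + (-3 + 2*((4 - 2 - 3/2)*(⅙))))² = (47 + (-3 + 2*((½)*(⅙))))² = (47 + (-3 + 2*(1/12)))² = (47 + (-3 + ⅙))² = (47 - 17/6)² = (265/6)² = 70225/36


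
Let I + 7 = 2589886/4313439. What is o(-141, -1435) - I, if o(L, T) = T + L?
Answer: -520798129/331803 ≈ -1569.6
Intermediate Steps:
o(L, T) = L + T
I = -2123399/331803 (I = -7 + 2589886/4313439 = -7 + 2589886*(1/4313439) = -7 + 199222/331803 = -2123399/331803 ≈ -6.3996)
o(-141, -1435) - I = (-141 - 1435) - 1*(-2123399/331803) = -1576 + 2123399/331803 = -520798129/331803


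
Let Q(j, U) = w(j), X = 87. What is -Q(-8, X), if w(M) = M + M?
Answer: 16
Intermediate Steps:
w(M) = 2*M
Q(j, U) = 2*j
-Q(-8, X) = -2*(-8) = -1*(-16) = 16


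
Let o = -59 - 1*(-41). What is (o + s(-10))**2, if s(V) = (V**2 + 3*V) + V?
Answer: 1764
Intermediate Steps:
s(V) = V**2 + 4*V
o = -18 (o = -59 + 41 = -18)
(o + s(-10))**2 = (-18 - 10*(4 - 10))**2 = (-18 - 10*(-6))**2 = (-18 + 60)**2 = 42**2 = 1764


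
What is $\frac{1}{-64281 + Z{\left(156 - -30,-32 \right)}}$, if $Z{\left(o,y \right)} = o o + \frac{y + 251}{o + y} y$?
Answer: $- \frac{77}{2289249} \approx -3.3635 \cdot 10^{-5}$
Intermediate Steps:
$Z{\left(o,y \right)} = o^{2} + \frac{y \left(251 + y\right)}{o + y}$ ($Z{\left(o,y \right)} = o^{2} + \frac{251 + y}{o + y} y = o^{2} + \frac{y \left(251 + y\right)}{o + y}$)
$\frac{1}{-64281 + Z{\left(156 - -30,-32 \right)}} = \frac{1}{-64281 + \frac{\left(156 - -30\right)^{3} + \left(-32\right)^{2} + 251 \left(-32\right) - 32 \left(156 - -30\right)^{2}}{\left(156 - -30\right) - 32}} = \frac{1}{-64281 + \frac{\left(156 + 30\right)^{3} + 1024 - 8032 - 32 \left(156 + 30\right)^{2}}{\left(156 + 30\right) - 32}} = \frac{1}{-64281 + \frac{186^{3} + 1024 - 8032 - 32 \cdot 186^{2}}{186 - 32}} = \frac{1}{-64281 + \frac{6434856 + 1024 - 8032 - 1107072}{154}} = \frac{1}{-64281 + \frac{1}{154} \cdot 5320776} = \frac{1}{-64281 + \frac{2660388}{77}} = \frac{1}{- \frac{2289249}{77}} = - \frac{77}{2289249}$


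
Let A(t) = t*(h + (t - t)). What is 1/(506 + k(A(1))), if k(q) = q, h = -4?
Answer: 1/502 ≈ 0.0019920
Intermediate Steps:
A(t) = -4*t (A(t) = t*(-4 + (t - t)) = t*(-4 + 0) = t*(-4) = -4*t)
1/(506 + k(A(1))) = 1/(506 - 4*1) = 1/(506 - 4) = 1/502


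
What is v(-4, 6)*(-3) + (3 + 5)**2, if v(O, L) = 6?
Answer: 46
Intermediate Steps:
v(-4, 6)*(-3) + (3 + 5)**2 = 6*(-3) + (3 + 5)**2 = -18 + 8**2 = -18 + 64 = 46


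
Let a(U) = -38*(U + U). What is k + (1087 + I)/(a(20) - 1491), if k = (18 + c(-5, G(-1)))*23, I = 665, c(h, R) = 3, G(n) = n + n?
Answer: 1452561/3011 ≈ 482.42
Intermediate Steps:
G(n) = 2*n
a(U) = -76*U
k = 483 (k = (18 + 3)*23 = 21*23 = 483)
k + (1087 + I)/(a(20) - 1491) = 483 + (1087 + 665)/(-76*20 - 1491) = 483 + 1752/(-1520 - 1491) = 483 + 1752/(-3011) = 483 + 1752*(-1/3011) = 483 - 1752/3011 = 1452561/3011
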